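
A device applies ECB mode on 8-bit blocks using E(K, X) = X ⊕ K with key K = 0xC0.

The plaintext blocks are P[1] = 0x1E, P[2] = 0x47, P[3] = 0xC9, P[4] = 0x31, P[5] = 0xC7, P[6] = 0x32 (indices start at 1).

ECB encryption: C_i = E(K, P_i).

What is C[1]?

C[1]: E(K, 0x1E) = 0xDE.

C[1] = 0xDE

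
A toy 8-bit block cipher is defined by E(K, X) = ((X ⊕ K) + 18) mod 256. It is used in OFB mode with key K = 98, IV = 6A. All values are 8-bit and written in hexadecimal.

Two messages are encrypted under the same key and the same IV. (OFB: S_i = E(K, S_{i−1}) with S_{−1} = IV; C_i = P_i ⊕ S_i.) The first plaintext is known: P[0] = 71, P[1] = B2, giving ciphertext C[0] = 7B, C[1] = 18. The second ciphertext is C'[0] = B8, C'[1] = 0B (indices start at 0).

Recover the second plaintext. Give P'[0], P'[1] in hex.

In OFB with a reused IV, both messages share the same keystream S_i, so C_i ⊕ C'_i = P_i ⊕ P'_i and thus P'_i = P_i ⊕ C_i ⊕ C'_i.
P'[0]: 71 ⊕ 7B ⊕ B8 = B2.
P'[1]: B2 ⊕ 18 ⊕ 0B = A1.

P'[0] = B2, P'[1] = A1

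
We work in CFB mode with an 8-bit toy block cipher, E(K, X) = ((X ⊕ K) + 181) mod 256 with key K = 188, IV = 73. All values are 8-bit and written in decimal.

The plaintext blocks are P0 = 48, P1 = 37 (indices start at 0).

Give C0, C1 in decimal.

C0 = 154, C1 = 254

CFB encryption: C_i = P_i ⊕ E(K, C_{i−1}), with C_{−1} = IV.
C0: E(K, 73) = 170; 48 ⊕ 170 = 154.
C1: E(K, 154) = 219; 37 ⊕ 219 = 254.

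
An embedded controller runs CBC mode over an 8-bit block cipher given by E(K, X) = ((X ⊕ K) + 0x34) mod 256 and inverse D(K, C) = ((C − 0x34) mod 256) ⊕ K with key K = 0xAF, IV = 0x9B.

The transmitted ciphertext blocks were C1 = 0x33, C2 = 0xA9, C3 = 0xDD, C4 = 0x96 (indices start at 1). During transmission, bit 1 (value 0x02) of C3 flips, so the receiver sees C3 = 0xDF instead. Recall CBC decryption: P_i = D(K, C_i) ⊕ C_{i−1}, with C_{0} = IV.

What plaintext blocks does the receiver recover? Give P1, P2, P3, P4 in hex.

P1 = 0xCB, P2 = 0xE9, P3 = 0xAD, P4 = 0x12

Only C3 changed, to 0xDF. In CBC, a change in C_i garbles P_i and flips the same bit in P_{i+1}. Decrypting the received ciphertext:
P1: D(K, 0x33) = 0x50; 0x50 ⊕ 0x9B = 0xCB.
P2: D(K, 0xA9) = 0xDA; 0xDA ⊕ 0x33 = 0xE9.
P3: D(K, 0xDF) = 0x04; 0x04 ⊕ 0xA9 = 0xAD.
P4: D(K, 0x96) = 0xCD; 0xCD ⊕ 0xDF = 0x12.
Blocks that differ from the original plaintext: P3, P4.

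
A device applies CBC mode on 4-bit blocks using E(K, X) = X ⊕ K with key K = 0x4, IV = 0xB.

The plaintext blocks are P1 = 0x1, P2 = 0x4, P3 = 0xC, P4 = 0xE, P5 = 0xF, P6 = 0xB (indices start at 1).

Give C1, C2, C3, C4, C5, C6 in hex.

C1 = 0xE, C2 = 0xE, C3 = 0x6, C4 = 0xC, C5 = 0x7, C6 = 0x8

CBC encryption: C_i = E(K, P_i ⊕ C_{i−1}), with C_{0} = IV.
C1: P1 ⊕ 0xB = 0xA; E(K, 0xA) = 0xE.
C2: P2 ⊕ 0xE = 0xA; E(K, 0xA) = 0xE.
C3: P3 ⊕ 0xE = 0x2; E(K, 0x2) = 0x6.
C4: P4 ⊕ 0x6 = 0x8; E(K, 0x8) = 0xC.
C5: P5 ⊕ 0xC = 0x3; E(K, 0x3) = 0x7.
C6: P6 ⊕ 0x7 = 0xC; E(K, 0xC) = 0x8.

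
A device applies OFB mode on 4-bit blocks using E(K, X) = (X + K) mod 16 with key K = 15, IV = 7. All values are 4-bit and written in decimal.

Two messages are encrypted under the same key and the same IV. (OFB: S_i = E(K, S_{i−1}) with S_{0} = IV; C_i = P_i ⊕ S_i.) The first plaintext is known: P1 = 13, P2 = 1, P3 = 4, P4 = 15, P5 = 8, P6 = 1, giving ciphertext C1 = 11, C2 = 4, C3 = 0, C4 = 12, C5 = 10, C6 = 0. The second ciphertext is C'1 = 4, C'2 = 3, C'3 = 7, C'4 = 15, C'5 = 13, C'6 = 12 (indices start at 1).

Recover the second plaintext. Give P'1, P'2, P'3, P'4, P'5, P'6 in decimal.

In OFB with a reused IV, both messages share the same keystream S_i, so C_i ⊕ C'_i = P_i ⊕ P'_i and thus P'_i = P_i ⊕ C_i ⊕ C'_i.
P'1: 13 ⊕ 11 ⊕ 4 = 2.
P'2: 1 ⊕ 4 ⊕ 3 = 6.
P'3: 4 ⊕ 0 ⊕ 7 = 3.
P'4: 15 ⊕ 12 ⊕ 15 = 12.
P'5: 8 ⊕ 10 ⊕ 13 = 15.
P'6: 1 ⊕ 0 ⊕ 12 = 13.

P'1 = 2, P'2 = 6, P'3 = 3, P'4 = 12, P'5 = 15, P'6 = 13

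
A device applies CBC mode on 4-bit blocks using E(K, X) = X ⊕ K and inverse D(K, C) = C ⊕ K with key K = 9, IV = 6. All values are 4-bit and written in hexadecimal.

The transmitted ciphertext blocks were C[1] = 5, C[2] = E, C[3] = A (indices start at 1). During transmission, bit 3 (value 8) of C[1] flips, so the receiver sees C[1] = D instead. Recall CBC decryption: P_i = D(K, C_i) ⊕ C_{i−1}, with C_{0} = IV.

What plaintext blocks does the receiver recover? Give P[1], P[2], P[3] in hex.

P[1] = 2, P[2] = A, P[3] = D

Only C[1] changed, to D. In CBC, a change in C_i garbles P_i and flips the same bit in P_{i+1}. Decrypting the received ciphertext:
P[1]: D(K, D) = 4; 4 ⊕ 6 = 2.
P[2]: D(K, E) = 7; 7 ⊕ D = A.
P[3]: D(K, A) = 3; 3 ⊕ E = D.
Blocks that differ from the original plaintext: P[1], P[2].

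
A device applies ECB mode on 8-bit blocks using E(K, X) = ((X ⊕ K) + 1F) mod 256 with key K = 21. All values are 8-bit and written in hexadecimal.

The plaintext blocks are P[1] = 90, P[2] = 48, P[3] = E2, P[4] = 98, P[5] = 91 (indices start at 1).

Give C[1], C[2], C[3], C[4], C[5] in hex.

C[1] = D0, C[2] = 88, C[3] = E2, C[4] = D8, C[5] = CF

ECB encryption: C_i = E(K, P_i).
C[1]: E(K, 90) = D0.
C[2]: E(K, 48) = 88.
C[3]: E(K, E2) = E2.
C[4]: E(K, 98) = D8.
C[5]: E(K, 91) = CF.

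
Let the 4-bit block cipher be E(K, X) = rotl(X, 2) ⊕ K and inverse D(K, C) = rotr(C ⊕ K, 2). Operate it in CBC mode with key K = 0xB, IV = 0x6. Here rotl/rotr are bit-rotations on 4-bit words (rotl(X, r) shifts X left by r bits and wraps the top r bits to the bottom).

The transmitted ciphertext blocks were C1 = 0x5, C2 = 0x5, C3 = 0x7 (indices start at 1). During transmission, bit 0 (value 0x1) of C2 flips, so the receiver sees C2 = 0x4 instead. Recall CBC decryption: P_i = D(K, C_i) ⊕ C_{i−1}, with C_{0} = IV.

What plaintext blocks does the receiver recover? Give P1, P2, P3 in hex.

P1 = 0xD, P2 = 0xA, P3 = 0x7

Only C2 changed, to 0x4. In CBC, a change in C_i garbles P_i and flips the same bit in P_{i+1}. Decrypting the received ciphertext:
P1: D(K, 0x5) = 0xB; 0xB ⊕ 0x6 = 0xD.
P2: D(K, 0x4) = 0xF; 0xF ⊕ 0x5 = 0xA.
P3: D(K, 0x7) = 0x3; 0x3 ⊕ 0x4 = 0x7.
Blocks that differ from the original plaintext: P2, P3.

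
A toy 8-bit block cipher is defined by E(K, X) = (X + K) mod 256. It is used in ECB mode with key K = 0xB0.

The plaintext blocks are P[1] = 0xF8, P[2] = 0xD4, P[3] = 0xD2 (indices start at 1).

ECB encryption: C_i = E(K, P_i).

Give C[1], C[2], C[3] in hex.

C[1]: E(K, 0xF8) = 0xA8.
C[2]: E(K, 0xD4) = 0x84.
C[3]: E(K, 0xD2) = 0x82.

C[1] = 0xA8, C[2] = 0x84, C[3] = 0x82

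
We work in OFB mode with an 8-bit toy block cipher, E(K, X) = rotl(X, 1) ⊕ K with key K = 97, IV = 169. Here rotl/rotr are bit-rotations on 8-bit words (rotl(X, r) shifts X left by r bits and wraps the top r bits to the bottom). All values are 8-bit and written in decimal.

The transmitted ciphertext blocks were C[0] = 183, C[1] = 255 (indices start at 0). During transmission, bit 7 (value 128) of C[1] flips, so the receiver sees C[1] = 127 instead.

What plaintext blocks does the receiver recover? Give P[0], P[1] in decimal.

OFB decryption: S_i = E(K, S_{i−1}) with S_{−1} = IV; P_i = C_i ⊕ S_i.
Only C[1] changed, to 127. In OFB, a change in C_i flips the same bit in P_i only; the keystream is unaffected. Decrypting the received ciphertext:
P[0]: S = E(K, 169) = 50; 183 ⊕ 50 = 133.
P[1]: S = E(K, 50) = 5; 127 ⊕ 5 = 122.
Blocks that differ from the original plaintext: P[1].

P[0] = 133, P[1] = 122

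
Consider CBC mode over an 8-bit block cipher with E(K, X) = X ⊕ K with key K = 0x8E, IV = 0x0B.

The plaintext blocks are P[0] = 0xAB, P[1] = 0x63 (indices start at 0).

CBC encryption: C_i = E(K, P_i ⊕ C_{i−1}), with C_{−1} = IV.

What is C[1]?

C[0]: P[0] ⊕ 0x0B = 0xA0; E(K, 0xA0) = 0x2E.
C[1]: P[1] ⊕ 0x2E = 0x4D; E(K, 0x4D) = 0xC3.

C[1] = 0xC3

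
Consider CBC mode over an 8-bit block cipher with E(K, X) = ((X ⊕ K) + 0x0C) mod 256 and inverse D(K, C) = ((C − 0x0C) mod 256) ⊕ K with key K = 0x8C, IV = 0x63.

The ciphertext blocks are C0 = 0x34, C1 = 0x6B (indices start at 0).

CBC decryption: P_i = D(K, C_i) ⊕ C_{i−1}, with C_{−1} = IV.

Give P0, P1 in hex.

P0: D(K, 0x34) = 0xA4; 0xA4 ⊕ 0x63 = 0xC7.
P1: D(K, 0x6B) = 0xD3; 0xD3 ⊕ 0x34 = 0xE7.

P0 = 0xC7, P1 = 0xE7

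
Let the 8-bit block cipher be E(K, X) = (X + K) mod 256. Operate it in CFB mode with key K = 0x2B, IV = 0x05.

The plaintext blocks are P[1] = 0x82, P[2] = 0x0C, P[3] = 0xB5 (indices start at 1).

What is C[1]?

CFB encryption: C_i = P_i ⊕ E(K, C_{i−1}), with C_{0} = IV.
C[1]: E(K, 0x05) = 0x30; 0x82 ⊕ 0x30 = 0xB2.

C[1] = 0xB2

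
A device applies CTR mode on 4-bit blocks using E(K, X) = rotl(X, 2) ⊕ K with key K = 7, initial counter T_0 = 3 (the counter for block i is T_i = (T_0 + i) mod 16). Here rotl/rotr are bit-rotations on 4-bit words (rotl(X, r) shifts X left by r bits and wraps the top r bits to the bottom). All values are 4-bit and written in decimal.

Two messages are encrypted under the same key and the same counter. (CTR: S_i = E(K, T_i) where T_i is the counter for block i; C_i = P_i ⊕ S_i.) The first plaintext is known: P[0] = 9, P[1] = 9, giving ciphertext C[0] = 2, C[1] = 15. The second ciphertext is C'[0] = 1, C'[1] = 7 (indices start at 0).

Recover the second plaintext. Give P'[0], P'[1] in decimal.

In CTR with a reused counter, both messages share the same keystream S_i, so C_i ⊕ C'_i = P_i ⊕ P'_i and thus P'_i = P_i ⊕ C_i ⊕ C'_i.
P'[0]: 9 ⊕ 2 ⊕ 1 = 10.
P'[1]: 9 ⊕ 15 ⊕ 7 = 1.

P'[0] = 10, P'[1] = 1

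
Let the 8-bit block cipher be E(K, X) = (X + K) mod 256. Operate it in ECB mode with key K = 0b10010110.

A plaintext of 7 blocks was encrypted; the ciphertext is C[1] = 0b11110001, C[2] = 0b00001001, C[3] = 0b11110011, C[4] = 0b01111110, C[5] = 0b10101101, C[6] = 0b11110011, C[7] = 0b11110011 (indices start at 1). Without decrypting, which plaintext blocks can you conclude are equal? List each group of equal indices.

ECB encrypts each block independently with the same key, so equal ciphertext blocks imply equal plaintext blocks.
C[3] = C[6] = C[7] = 0b11110011, so P[3] = P[6] = P[7].

P[3] = P[6] = P[7]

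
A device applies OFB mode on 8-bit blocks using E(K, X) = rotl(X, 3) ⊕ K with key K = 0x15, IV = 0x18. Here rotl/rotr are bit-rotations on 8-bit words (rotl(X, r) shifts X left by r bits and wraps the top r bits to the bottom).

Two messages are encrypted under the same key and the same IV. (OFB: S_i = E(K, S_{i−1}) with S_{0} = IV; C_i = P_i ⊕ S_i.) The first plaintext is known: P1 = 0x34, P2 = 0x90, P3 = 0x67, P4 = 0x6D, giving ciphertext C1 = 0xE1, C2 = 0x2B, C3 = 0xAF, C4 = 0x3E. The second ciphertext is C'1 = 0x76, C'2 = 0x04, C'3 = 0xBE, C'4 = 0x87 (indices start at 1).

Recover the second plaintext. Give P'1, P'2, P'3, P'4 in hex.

In OFB with a reused IV, both messages share the same keystream S_i, so C_i ⊕ C'_i = P_i ⊕ P'_i and thus P'_i = P_i ⊕ C_i ⊕ C'_i.
P'1: 0x34 ⊕ 0xE1 ⊕ 0x76 = 0xA3.
P'2: 0x90 ⊕ 0x2B ⊕ 0x04 = 0xBF.
P'3: 0x67 ⊕ 0xAF ⊕ 0xBE = 0x76.
P'4: 0x6D ⊕ 0x3E ⊕ 0x87 = 0xD4.

P'1 = 0xA3, P'2 = 0xBF, P'3 = 0x76, P'4 = 0xD4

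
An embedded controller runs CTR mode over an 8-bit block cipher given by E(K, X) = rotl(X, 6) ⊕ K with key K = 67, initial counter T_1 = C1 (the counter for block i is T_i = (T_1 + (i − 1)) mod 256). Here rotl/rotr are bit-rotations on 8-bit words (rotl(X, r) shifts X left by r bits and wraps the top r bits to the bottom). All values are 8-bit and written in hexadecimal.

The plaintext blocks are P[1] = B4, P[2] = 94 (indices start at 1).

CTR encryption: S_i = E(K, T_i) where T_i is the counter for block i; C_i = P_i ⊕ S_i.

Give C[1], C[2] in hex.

C[1]: T = C1, S = E(K, T) = 17; B4 ⊕ 17 = A3.
C[2]: T = C2, S = E(K, T) = D7; 94 ⊕ D7 = 43.

C[1] = A3, C[2] = 43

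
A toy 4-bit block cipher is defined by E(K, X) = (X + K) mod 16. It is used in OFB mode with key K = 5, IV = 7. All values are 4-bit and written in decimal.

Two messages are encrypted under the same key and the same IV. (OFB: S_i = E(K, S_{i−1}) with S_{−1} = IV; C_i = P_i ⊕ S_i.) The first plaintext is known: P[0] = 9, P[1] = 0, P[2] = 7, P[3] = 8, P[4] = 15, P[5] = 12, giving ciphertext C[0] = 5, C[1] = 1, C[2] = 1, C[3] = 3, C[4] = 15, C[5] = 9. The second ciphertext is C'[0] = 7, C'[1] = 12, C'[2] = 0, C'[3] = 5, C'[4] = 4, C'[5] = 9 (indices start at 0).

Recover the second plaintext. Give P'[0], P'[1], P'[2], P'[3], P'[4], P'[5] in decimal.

P'[0] = 11, P'[1] = 13, P'[2] = 6, P'[3] = 14, P'[4] = 4, P'[5] = 12

In OFB with a reused IV, both messages share the same keystream S_i, so C_i ⊕ C'_i = P_i ⊕ P'_i and thus P'_i = P_i ⊕ C_i ⊕ C'_i.
P'[0]: 9 ⊕ 5 ⊕ 7 = 11.
P'[1]: 0 ⊕ 1 ⊕ 12 = 13.
P'[2]: 7 ⊕ 1 ⊕ 0 = 6.
P'[3]: 8 ⊕ 3 ⊕ 5 = 14.
P'[4]: 15 ⊕ 15 ⊕ 4 = 4.
P'[5]: 12 ⊕ 9 ⊕ 9 = 12.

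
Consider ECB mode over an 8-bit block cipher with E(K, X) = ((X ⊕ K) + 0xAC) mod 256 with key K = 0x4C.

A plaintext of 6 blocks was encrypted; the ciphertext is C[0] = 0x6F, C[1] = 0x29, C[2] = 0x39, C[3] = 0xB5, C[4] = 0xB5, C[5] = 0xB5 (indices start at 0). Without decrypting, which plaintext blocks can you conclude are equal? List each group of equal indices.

P[3] = P[4] = P[5]

ECB encrypts each block independently with the same key, so equal ciphertext blocks imply equal plaintext blocks.
C[3] = C[4] = C[5] = 0xB5, so P[3] = P[4] = P[5].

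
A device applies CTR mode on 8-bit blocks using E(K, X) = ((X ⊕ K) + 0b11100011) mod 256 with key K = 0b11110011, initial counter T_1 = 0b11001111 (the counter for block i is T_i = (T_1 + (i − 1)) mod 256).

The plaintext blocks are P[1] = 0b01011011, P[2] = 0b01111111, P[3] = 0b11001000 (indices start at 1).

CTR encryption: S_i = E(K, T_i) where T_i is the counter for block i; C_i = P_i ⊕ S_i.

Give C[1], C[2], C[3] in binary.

C[1] = 0b01000100, C[2] = 0b01111001, C[3] = 0b11001101

C[1]: T = 0b11001111, S = E(K, T) = 0b00011111; 0b01011011 ⊕ 0b00011111 = 0b01000100.
C[2]: T = 0b11010000, S = E(K, T) = 0b00000110; 0b01111111 ⊕ 0b00000110 = 0b01111001.
C[3]: T = 0b11010001, S = E(K, T) = 0b00000101; 0b11001000 ⊕ 0b00000101 = 0b11001101.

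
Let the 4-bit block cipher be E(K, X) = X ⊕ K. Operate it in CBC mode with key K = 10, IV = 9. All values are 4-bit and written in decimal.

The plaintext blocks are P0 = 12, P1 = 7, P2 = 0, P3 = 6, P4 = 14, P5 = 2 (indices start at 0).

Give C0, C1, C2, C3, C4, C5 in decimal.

CBC encryption: C_i = E(K, P_i ⊕ C_{i−1}), with C_{−1} = IV.
C0: P0 ⊕ 9 = 5; E(K, 5) = 15.
C1: P1 ⊕ 15 = 8; E(K, 8) = 2.
C2: P2 ⊕ 2 = 2; E(K, 2) = 8.
C3: P3 ⊕ 8 = 14; E(K, 14) = 4.
C4: P4 ⊕ 4 = 10; E(K, 10) = 0.
C5: P5 ⊕ 0 = 2; E(K, 2) = 8.

C0 = 15, C1 = 2, C2 = 8, C3 = 4, C4 = 0, C5 = 8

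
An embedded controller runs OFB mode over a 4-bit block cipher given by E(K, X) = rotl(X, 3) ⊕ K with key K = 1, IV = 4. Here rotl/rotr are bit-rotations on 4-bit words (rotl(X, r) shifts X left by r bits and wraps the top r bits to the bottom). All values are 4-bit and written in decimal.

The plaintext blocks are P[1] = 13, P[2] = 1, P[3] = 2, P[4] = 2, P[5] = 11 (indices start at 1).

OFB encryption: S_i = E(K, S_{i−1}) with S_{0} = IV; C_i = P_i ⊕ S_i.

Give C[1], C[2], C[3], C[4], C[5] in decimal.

C[1] = 14, C[2] = 9, C[3] = 7, C[4] = 9, C[5] = 7

C[1]: S = E(K, 4) = 3; 13 ⊕ 3 = 14.
C[2]: S = E(K, 3) = 8; 1 ⊕ 8 = 9.
C[3]: S = E(K, 8) = 5; 2 ⊕ 5 = 7.
C[4]: S = E(K, 5) = 11; 2 ⊕ 11 = 9.
C[5]: S = E(K, 11) = 12; 11 ⊕ 12 = 7.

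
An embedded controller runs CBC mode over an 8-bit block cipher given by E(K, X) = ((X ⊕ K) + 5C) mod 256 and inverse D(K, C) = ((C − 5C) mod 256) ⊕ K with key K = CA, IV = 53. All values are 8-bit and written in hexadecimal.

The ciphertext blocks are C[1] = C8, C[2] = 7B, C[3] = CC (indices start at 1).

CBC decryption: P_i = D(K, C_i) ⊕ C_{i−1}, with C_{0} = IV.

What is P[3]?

P[3]: D(K, CC) = BA; BA ⊕ 7B = C1.

P[3] = C1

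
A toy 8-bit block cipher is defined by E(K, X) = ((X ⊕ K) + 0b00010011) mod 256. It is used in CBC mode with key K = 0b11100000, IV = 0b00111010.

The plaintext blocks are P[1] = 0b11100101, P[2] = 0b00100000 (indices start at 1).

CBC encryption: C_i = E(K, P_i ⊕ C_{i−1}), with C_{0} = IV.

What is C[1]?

C[1] = 0b01010010

C[1]: P[1] ⊕ 0b00111010 = 0b11011111; E(K, 0b11011111) = 0b01010010.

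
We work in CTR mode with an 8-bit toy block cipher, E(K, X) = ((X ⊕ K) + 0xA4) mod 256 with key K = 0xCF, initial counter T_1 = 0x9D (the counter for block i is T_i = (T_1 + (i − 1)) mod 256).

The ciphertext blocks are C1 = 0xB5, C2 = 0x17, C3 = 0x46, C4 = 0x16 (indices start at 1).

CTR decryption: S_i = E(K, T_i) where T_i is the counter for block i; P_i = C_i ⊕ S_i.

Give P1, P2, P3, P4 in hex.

P1: T = 0x9D, S = E(K, T) = 0xF6; 0xB5 ⊕ 0xF6 = 0x43.
P2: T = 0x9E, S = E(K, T) = 0xF5; 0x17 ⊕ 0xF5 = 0xE2.
P3: T = 0x9F, S = E(K, T) = 0xF4; 0x46 ⊕ 0xF4 = 0xB2.
P4: T = 0xA0, S = E(K, T) = 0x13; 0x16 ⊕ 0x13 = 0x05.

P1 = 0x43, P2 = 0xE2, P3 = 0xB2, P4 = 0x05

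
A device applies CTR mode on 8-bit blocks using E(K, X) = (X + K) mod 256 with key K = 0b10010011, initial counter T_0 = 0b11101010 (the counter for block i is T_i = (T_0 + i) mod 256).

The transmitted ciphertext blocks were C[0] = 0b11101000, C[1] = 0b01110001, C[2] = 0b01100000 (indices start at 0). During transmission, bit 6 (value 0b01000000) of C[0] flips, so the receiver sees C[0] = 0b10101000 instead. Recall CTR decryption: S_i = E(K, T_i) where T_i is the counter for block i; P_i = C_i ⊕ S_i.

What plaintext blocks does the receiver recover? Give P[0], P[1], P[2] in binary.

Only C[0] changed, to 0b10101000. In CTR, a change in C_i flips the same bit in P_i only; the keystream is unaffected. Decrypting the received ciphertext:
P[0]: T = 0b11101010, S = E(K, T) = 0b01111101; 0b10101000 ⊕ 0b01111101 = 0b11010101.
P[1]: T = 0b11101011, S = E(K, T) = 0b01111110; 0b01110001 ⊕ 0b01111110 = 0b00001111.
P[2]: T = 0b11101100, S = E(K, T) = 0b01111111; 0b01100000 ⊕ 0b01111111 = 0b00011111.
Blocks that differ from the original plaintext: P[0].

P[0] = 0b11010101, P[1] = 0b00001111, P[2] = 0b00011111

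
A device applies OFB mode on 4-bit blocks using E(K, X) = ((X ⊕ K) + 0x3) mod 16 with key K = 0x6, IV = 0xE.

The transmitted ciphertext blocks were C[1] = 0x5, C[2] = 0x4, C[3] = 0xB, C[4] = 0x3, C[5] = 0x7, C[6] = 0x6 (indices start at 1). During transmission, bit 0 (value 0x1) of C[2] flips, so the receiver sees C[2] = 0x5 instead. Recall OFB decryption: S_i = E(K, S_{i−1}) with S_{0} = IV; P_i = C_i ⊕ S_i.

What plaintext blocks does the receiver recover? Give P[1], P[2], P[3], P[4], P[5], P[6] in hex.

P[1] = 0xE, P[2] = 0x5, P[3] = 0x2, P[4] = 0x1, P[5] = 0x0, P[6] = 0x2

Only C[2] changed, to 0x5. In OFB, a change in C_i flips the same bit in P_i only; the keystream is unaffected. Decrypting the received ciphertext:
P[1]: S = E(K, 0xE) = 0xB; 0x5 ⊕ 0xB = 0xE.
P[2]: S = E(K, 0xB) = 0x0; 0x5 ⊕ 0x0 = 0x5.
P[3]: S = E(K, 0x0) = 0x9; 0xB ⊕ 0x9 = 0x2.
P[4]: S = E(K, 0x9) = 0x2; 0x3 ⊕ 0x2 = 0x1.
P[5]: S = E(K, 0x2) = 0x7; 0x7 ⊕ 0x7 = 0x0.
P[6]: S = E(K, 0x7) = 0x4; 0x6 ⊕ 0x4 = 0x2.
Blocks that differ from the original plaintext: P[2].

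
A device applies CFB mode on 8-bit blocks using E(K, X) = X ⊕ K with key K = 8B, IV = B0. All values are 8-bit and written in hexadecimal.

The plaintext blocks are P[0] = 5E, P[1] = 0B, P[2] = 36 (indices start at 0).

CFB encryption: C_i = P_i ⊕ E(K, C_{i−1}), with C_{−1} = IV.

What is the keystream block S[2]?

6E

C[0]: E(K, B0) = 3B; 5E ⊕ 3B = 65.
C[1]: E(K, 65) = EE; 0B ⊕ EE = E5.
C[2]: E(K, E5) = 6E; 36 ⊕ 6E = 58.
So S[2] = 6E.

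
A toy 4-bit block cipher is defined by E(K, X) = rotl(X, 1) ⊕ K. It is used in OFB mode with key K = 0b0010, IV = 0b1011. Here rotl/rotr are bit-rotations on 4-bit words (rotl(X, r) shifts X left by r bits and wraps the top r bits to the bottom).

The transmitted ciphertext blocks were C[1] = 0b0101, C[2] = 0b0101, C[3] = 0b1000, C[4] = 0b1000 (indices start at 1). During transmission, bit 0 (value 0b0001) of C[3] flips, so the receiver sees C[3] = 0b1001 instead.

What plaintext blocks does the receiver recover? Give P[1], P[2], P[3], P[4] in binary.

P[1] = 0b0000, P[2] = 0b1101, P[3] = 0b1010, P[4] = 0b1100

OFB decryption: S_i = E(K, S_{i−1}) with S_{0} = IV; P_i = C_i ⊕ S_i.
Only C[3] changed, to 0b1001. In OFB, a change in C_i flips the same bit in P_i only; the keystream is unaffected. Decrypting the received ciphertext:
P[1]: S = E(K, 0b1011) = 0b0101; 0b0101 ⊕ 0b0101 = 0b0000.
P[2]: S = E(K, 0b0101) = 0b1000; 0b0101 ⊕ 0b1000 = 0b1101.
P[3]: S = E(K, 0b1000) = 0b0011; 0b1001 ⊕ 0b0011 = 0b1010.
P[4]: S = E(K, 0b0011) = 0b0100; 0b1000 ⊕ 0b0100 = 0b1100.
Blocks that differ from the original plaintext: P[3].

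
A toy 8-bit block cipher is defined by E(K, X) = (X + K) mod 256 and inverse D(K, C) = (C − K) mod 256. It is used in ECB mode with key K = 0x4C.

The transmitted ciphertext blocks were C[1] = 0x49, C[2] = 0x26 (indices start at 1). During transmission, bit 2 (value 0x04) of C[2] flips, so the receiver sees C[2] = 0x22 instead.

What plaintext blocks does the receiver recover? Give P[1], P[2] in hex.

ECB decryption: P_i = D(K, C_i).
Only C[2] changed, to 0x22. In ECB, a change in C_i affects only P_i. Decrypting the received ciphertext:
P[1]: D(K, 0x49) = 0xFD.
P[2]: D(K, 0x22) = 0xD6.
Blocks that differ from the original plaintext: P[2].

P[1] = 0xFD, P[2] = 0xD6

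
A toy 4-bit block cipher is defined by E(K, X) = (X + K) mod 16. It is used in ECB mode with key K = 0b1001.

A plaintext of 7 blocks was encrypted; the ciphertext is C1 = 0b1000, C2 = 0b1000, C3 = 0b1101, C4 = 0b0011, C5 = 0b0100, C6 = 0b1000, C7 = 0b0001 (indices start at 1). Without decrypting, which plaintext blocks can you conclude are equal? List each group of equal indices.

P1 = P2 = P6

ECB encrypts each block independently with the same key, so equal ciphertext blocks imply equal plaintext blocks.
C1 = C2 = C6 = 0b1000, so P1 = P2 = P6.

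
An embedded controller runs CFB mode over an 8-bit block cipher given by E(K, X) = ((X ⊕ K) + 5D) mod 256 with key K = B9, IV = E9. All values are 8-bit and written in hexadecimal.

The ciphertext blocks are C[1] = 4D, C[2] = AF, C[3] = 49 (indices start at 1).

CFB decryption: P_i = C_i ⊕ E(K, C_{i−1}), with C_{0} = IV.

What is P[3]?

P[3] = 3A

P[3]: E(K, AF) = 73; 49 ⊕ 73 = 3A.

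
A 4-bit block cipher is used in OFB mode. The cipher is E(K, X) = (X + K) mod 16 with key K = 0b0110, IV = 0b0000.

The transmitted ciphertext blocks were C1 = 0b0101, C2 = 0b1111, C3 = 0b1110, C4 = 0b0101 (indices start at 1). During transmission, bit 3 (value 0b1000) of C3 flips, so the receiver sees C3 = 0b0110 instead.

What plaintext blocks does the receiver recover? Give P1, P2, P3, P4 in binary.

OFB decryption: S_i = E(K, S_{i−1}) with S_{0} = IV; P_i = C_i ⊕ S_i.
Only C3 changed, to 0b0110. In OFB, a change in C_i flips the same bit in P_i only; the keystream is unaffected. Decrypting the received ciphertext:
P1: S = E(K, 0b0000) = 0b0110; 0b0101 ⊕ 0b0110 = 0b0011.
P2: S = E(K, 0b0110) = 0b1100; 0b1111 ⊕ 0b1100 = 0b0011.
P3: S = E(K, 0b1100) = 0b0010; 0b0110 ⊕ 0b0010 = 0b0100.
P4: S = E(K, 0b0010) = 0b1000; 0b0101 ⊕ 0b1000 = 0b1101.
Blocks that differ from the original plaintext: P3.

P1 = 0b0011, P2 = 0b0011, P3 = 0b0100, P4 = 0b1101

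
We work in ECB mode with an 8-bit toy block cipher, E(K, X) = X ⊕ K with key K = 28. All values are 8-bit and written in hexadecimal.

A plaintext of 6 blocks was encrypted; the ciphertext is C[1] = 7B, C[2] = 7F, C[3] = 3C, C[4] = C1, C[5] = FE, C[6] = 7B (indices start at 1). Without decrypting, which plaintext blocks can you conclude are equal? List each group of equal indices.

P[1] = P[6]

ECB encrypts each block independently with the same key, so equal ciphertext blocks imply equal plaintext blocks.
C[1] = C[6] = 7B, so P[1] = P[6].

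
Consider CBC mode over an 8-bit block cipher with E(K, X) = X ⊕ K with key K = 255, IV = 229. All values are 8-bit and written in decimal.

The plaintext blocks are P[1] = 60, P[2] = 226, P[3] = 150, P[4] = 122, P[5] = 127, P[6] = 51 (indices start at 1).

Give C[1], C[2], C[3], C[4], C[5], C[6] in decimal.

CBC encryption: C_i = E(K, P_i ⊕ C_{i−1}), with C_{0} = IV.
C[1]: P[1] ⊕ 229 = 217; E(K, 217) = 38.
C[2]: P[2] ⊕ 38 = 196; E(K, 196) = 59.
C[3]: P[3] ⊕ 59 = 173; E(K, 173) = 82.
C[4]: P[4] ⊕ 82 = 40; E(K, 40) = 215.
C[5]: P[5] ⊕ 215 = 168; E(K, 168) = 87.
C[6]: P[6] ⊕ 87 = 100; E(K, 100) = 155.

C[1] = 38, C[2] = 59, C[3] = 82, C[4] = 215, C[5] = 87, C[6] = 155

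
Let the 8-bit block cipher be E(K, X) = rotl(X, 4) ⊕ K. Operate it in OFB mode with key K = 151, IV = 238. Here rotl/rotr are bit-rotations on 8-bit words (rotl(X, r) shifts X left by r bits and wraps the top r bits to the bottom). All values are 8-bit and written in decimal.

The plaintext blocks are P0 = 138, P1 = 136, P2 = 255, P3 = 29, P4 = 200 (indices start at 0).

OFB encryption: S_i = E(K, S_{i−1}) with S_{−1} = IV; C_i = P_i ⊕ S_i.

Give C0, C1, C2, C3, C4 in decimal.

C0 = 243, C1 = 136, C2 = 104, C3 = 243, C4 = 177

C0: S = E(K, 238) = 121; 138 ⊕ 121 = 243.
C1: S = E(K, 121) = 0; 136 ⊕ 0 = 136.
C2: S = E(K, 0) = 151; 255 ⊕ 151 = 104.
C3: S = E(K, 151) = 238; 29 ⊕ 238 = 243.
C4: S = E(K, 238) = 121; 200 ⊕ 121 = 177.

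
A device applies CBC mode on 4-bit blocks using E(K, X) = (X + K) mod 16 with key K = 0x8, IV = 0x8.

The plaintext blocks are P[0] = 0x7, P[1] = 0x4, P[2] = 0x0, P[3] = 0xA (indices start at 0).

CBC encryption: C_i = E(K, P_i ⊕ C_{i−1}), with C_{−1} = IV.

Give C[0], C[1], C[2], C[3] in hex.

C[0] = 0x7, C[1] = 0xB, C[2] = 0x3, C[3] = 0x1

C[0]: P[0] ⊕ 0x8 = 0xF; E(K, 0xF) = 0x7.
C[1]: P[1] ⊕ 0x7 = 0x3; E(K, 0x3) = 0xB.
C[2]: P[2] ⊕ 0xB = 0xB; E(K, 0xB) = 0x3.
C[3]: P[3] ⊕ 0x3 = 0x9; E(K, 0x9) = 0x1.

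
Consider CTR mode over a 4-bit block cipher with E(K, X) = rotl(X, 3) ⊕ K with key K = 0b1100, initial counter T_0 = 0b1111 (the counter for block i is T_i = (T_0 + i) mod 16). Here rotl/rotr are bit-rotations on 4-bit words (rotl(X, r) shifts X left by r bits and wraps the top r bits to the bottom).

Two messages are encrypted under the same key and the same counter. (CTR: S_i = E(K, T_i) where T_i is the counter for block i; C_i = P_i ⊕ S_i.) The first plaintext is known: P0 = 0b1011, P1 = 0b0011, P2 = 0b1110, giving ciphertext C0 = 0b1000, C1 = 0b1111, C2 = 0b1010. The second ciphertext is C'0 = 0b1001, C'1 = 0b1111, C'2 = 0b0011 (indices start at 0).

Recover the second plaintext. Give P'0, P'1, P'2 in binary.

P'0 = 0b1010, P'1 = 0b0011, P'2 = 0b0111

In CTR with a reused counter, both messages share the same keystream S_i, so C_i ⊕ C'_i = P_i ⊕ P'_i and thus P'_i = P_i ⊕ C_i ⊕ C'_i.
P'0: 0b1011 ⊕ 0b1000 ⊕ 0b1001 = 0b1010.
P'1: 0b0011 ⊕ 0b1111 ⊕ 0b1111 = 0b0011.
P'2: 0b1110 ⊕ 0b1010 ⊕ 0b0011 = 0b0111.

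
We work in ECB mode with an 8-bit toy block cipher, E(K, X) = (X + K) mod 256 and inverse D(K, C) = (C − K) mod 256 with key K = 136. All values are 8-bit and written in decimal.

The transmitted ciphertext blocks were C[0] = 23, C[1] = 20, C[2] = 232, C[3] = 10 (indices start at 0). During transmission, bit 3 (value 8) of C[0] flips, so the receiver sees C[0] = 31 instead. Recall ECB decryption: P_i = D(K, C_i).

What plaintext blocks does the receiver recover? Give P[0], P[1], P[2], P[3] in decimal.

Only C[0] changed, to 31. In ECB, a change in C_i affects only P_i. Decrypting the received ciphertext:
P[0]: D(K, 31) = 151.
P[1]: D(K, 20) = 140.
P[2]: D(K, 232) = 96.
P[3]: D(K, 10) = 130.
Blocks that differ from the original plaintext: P[0].

P[0] = 151, P[1] = 140, P[2] = 96, P[3] = 130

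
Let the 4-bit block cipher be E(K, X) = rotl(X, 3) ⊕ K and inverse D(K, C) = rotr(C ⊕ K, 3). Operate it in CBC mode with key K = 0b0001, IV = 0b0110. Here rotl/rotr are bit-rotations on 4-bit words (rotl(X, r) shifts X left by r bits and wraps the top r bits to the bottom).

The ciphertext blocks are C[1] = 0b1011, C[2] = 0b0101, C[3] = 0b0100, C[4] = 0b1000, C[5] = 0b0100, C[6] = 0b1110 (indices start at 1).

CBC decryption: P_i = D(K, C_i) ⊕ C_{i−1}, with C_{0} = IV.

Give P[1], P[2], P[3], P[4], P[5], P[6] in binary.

P[1] = 0b0011, P[2] = 0b0011, P[3] = 0b1111, P[4] = 0b0111, P[5] = 0b0010, P[6] = 0b1011

P[1]: D(K, 0b1011) = 0b0101; 0b0101 ⊕ 0b0110 = 0b0011.
P[2]: D(K, 0b0101) = 0b1000; 0b1000 ⊕ 0b1011 = 0b0011.
P[3]: D(K, 0b0100) = 0b1010; 0b1010 ⊕ 0b0101 = 0b1111.
P[4]: D(K, 0b1000) = 0b0011; 0b0011 ⊕ 0b0100 = 0b0111.
P[5]: D(K, 0b0100) = 0b1010; 0b1010 ⊕ 0b1000 = 0b0010.
P[6]: D(K, 0b1110) = 0b1111; 0b1111 ⊕ 0b0100 = 0b1011.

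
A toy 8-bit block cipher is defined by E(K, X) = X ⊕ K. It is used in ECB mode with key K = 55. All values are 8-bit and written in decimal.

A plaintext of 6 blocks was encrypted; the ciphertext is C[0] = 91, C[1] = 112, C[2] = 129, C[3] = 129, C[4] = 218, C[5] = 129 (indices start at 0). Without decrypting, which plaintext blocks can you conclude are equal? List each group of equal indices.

ECB encrypts each block independently with the same key, so equal ciphertext blocks imply equal plaintext blocks.
C[2] = C[3] = C[5] = 129, so P[2] = P[3] = P[5].

P[2] = P[3] = P[5]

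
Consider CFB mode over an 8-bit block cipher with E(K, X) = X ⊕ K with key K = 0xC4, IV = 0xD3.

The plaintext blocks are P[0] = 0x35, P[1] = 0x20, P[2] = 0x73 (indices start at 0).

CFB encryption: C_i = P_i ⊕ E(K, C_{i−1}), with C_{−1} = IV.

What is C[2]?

C[2] = 0x71

C[0]: E(K, 0xD3) = 0x17; 0x35 ⊕ 0x17 = 0x22.
C[1]: E(K, 0x22) = 0xE6; 0x20 ⊕ 0xE6 = 0xC6.
C[2]: E(K, 0xC6) = 0x02; 0x73 ⊕ 0x02 = 0x71.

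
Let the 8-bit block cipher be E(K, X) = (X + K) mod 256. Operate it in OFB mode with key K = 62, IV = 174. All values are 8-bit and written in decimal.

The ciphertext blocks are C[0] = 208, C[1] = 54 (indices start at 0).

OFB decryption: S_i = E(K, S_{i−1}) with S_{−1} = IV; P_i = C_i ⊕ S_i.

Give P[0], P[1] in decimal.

P[0]: S = E(K, 174) = 236; 208 ⊕ 236 = 60.
P[1]: S = E(K, 236) = 42; 54 ⊕ 42 = 28.

P[0] = 60, P[1] = 28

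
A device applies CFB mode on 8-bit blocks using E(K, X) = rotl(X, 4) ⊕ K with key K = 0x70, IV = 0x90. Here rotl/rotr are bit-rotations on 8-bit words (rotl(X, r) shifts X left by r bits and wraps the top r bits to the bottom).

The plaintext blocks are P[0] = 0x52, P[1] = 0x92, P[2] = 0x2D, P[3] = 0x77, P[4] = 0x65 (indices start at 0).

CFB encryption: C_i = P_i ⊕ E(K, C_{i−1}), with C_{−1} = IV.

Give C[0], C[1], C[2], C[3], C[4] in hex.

C[0] = 0x2B, C[1] = 0x50, C[2] = 0x58, C[3] = 0x82, C[4] = 0x3D

C[0]: E(K, 0x90) = 0x79; 0x52 ⊕ 0x79 = 0x2B.
C[1]: E(K, 0x2B) = 0xC2; 0x92 ⊕ 0xC2 = 0x50.
C[2]: E(K, 0x50) = 0x75; 0x2D ⊕ 0x75 = 0x58.
C[3]: E(K, 0x58) = 0xF5; 0x77 ⊕ 0xF5 = 0x82.
C[4]: E(K, 0x82) = 0x58; 0x65 ⊕ 0x58 = 0x3D.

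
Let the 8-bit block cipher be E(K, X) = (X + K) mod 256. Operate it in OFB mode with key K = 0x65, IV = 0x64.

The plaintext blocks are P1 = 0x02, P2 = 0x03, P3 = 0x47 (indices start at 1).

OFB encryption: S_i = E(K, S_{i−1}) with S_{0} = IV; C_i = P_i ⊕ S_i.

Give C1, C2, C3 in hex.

C1 = 0xCB, C2 = 0x2D, C3 = 0xD4

C1: S = E(K, 0x64) = 0xC9; 0x02 ⊕ 0xC9 = 0xCB.
C2: S = E(K, 0xC9) = 0x2E; 0x03 ⊕ 0x2E = 0x2D.
C3: S = E(K, 0x2E) = 0x93; 0x47 ⊕ 0x93 = 0xD4.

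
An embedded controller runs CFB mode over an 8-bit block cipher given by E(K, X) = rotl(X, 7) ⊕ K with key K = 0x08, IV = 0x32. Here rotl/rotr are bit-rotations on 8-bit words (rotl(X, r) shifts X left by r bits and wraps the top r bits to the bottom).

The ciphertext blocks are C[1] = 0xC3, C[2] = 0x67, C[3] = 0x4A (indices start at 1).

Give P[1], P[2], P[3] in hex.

P[1] = 0xD2, P[2] = 0x8E, P[3] = 0xF1

CFB decryption: P_i = C_i ⊕ E(K, C_{i−1}), with C_{0} = IV.
P[1]: E(K, 0x32) = 0x11; 0xC3 ⊕ 0x11 = 0xD2.
P[2]: E(K, 0xC3) = 0xE9; 0x67 ⊕ 0xE9 = 0x8E.
P[3]: E(K, 0x67) = 0xBB; 0x4A ⊕ 0xBB = 0xF1.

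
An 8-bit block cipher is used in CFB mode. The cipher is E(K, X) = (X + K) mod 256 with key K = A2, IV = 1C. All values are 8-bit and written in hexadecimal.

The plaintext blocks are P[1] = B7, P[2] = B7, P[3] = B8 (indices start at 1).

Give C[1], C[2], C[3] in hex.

C[1] = 09, C[2] = 1C, C[3] = 06

CFB encryption: C_i = P_i ⊕ E(K, C_{i−1}), with C_{0} = IV.
C[1]: E(K, 1C) = BE; B7 ⊕ BE = 09.
C[2]: E(K, 09) = AB; B7 ⊕ AB = 1C.
C[3]: E(K, 1C) = BE; B8 ⊕ BE = 06.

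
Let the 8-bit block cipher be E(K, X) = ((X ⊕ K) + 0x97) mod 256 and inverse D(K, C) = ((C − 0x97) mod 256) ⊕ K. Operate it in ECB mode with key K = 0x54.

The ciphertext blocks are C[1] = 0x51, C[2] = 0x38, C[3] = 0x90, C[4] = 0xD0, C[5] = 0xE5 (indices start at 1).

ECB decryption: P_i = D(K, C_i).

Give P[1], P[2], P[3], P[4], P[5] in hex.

P[1]: D(K, 0x51) = 0xEE.
P[2]: D(K, 0x38) = 0xF5.
P[3]: D(K, 0x90) = 0xAD.
P[4]: D(K, 0xD0) = 0x6D.
P[5]: D(K, 0xE5) = 0x1A.

P[1] = 0xEE, P[2] = 0xF5, P[3] = 0xAD, P[4] = 0x6D, P[5] = 0x1A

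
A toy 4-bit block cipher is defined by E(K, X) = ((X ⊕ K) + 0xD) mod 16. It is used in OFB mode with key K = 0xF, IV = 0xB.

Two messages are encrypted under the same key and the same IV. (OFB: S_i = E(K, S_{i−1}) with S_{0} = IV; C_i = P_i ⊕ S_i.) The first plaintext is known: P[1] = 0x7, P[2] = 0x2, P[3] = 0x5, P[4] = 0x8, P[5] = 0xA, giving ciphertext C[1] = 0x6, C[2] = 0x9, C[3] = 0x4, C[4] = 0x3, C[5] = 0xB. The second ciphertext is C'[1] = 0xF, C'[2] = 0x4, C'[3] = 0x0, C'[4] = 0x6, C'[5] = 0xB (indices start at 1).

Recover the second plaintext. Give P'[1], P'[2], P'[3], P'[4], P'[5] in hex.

P'[1] = 0xE, P'[2] = 0xF, P'[3] = 0x1, P'[4] = 0xD, P'[5] = 0xA

In OFB with a reused IV, both messages share the same keystream S_i, so C_i ⊕ C'_i = P_i ⊕ P'_i and thus P'_i = P_i ⊕ C_i ⊕ C'_i.
P'[1]: 0x7 ⊕ 0x6 ⊕ 0xF = 0xE.
P'[2]: 0x2 ⊕ 0x9 ⊕ 0x4 = 0xF.
P'[3]: 0x5 ⊕ 0x4 ⊕ 0x0 = 0x1.
P'[4]: 0x8 ⊕ 0x3 ⊕ 0x6 = 0xD.
P'[5]: 0xA ⊕ 0xB ⊕ 0xB = 0xA.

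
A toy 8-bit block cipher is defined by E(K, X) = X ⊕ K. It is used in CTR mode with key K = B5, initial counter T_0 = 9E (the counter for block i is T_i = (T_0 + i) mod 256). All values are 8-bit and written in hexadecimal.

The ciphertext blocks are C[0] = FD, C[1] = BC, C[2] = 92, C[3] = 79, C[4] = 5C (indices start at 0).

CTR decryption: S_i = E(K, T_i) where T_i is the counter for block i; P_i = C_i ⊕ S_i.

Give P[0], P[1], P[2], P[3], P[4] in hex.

P[0] = D6, P[1] = 96, P[2] = 87, P[3] = 6D, P[4] = 4B

P[0]: T = 9E, S = E(K, T) = 2B; FD ⊕ 2B = D6.
P[1]: T = 9F, S = E(K, T) = 2A; BC ⊕ 2A = 96.
P[2]: T = A0, S = E(K, T) = 15; 92 ⊕ 15 = 87.
P[3]: T = A1, S = E(K, T) = 14; 79 ⊕ 14 = 6D.
P[4]: T = A2, S = E(K, T) = 17; 5C ⊕ 17 = 4B.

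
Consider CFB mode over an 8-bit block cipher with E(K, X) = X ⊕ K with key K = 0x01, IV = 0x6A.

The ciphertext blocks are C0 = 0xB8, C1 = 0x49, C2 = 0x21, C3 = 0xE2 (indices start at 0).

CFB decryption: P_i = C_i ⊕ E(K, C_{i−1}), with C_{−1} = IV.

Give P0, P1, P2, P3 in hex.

P0: E(K, 0x6A) = 0x6B; 0xB8 ⊕ 0x6B = 0xD3.
P1: E(K, 0xB8) = 0xB9; 0x49 ⊕ 0xB9 = 0xF0.
P2: E(K, 0x49) = 0x48; 0x21 ⊕ 0x48 = 0x69.
P3: E(K, 0x21) = 0x20; 0xE2 ⊕ 0x20 = 0xC2.

P0 = 0xD3, P1 = 0xF0, P2 = 0x69, P3 = 0xC2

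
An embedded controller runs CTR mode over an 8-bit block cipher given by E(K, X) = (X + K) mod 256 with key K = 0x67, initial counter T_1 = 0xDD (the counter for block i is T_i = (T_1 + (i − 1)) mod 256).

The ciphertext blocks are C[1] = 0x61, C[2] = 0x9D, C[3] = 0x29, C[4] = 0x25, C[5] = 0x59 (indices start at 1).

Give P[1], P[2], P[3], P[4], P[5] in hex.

P[1] = 0x25, P[2] = 0xD8, P[3] = 0x6F, P[4] = 0x62, P[5] = 0x11

CTR decryption: S_i = E(K, T_i) where T_i is the counter for block i; P_i = C_i ⊕ S_i.
P[1]: T = 0xDD, S = E(K, T) = 0x44; 0x61 ⊕ 0x44 = 0x25.
P[2]: T = 0xDE, S = E(K, T) = 0x45; 0x9D ⊕ 0x45 = 0xD8.
P[3]: T = 0xDF, S = E(K, T) = 0x46; 0x29 ⊕ 0x46 = 0x6F.
P[4]: T = 0xE0, S = E(K, T) = 0x47; 0x25 ⊕ 0x47 = 0x62.
P[5]: T = 0xE1, S = E(K, T) = 0x48; 0x59 ⊕ 0x48 = 0x11.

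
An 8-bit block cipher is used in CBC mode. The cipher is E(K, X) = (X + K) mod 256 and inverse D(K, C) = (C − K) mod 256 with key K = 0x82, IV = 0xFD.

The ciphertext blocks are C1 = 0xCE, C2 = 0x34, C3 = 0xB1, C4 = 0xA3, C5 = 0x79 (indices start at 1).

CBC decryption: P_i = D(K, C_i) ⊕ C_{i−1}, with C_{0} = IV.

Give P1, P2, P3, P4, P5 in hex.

P1 = 0xB1, P2 = 0x7C, P3 = 0x1B, P4 = 0x90, P5 = 0x54

P1: D(K, 0xCE) = 0x4C; 0x4C ⊕ 0xFD = 0xB1.
P2: D(K, 0x34) = 0xB2; 0xB2 ⊕ 0xCE = 0x7C.
P3: D(K, 0xB1) = 0x2F; 0x2F ⊕ 0x34 = 0x1B.
P4: D(K, 0xA3) = 0x21; 0x21 ⊕ 0xB1 = 0x90.
P5: D(K, 0x79) = 0xF7; 0xF7 ⊕ 0xA3 = 0x54.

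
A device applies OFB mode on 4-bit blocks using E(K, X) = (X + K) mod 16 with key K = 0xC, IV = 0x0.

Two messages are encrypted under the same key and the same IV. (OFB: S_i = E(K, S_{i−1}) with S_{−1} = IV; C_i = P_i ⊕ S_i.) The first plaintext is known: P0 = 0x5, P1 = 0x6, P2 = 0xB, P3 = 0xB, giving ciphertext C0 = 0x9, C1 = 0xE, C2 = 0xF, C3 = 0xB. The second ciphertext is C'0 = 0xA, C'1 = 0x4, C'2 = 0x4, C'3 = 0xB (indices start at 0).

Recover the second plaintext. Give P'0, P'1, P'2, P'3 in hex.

P'0 = 0x6, P'1 = 0xC, P'2 = 0x0, P'3 = 0xB

In OFB with a reused IV, both messages share the same keystream S_i, so C_i ⊕ C'_i = P_i ⊕ P'_i and thus P'_i = P_i ⊕ C_i ⊕ C'_i.
P'0: 0x5 ⊕ 0x9 ⊕ 0xA = 0x6.
P'1: 0x6 ⊕ 0xE ⊕ 0x4 = 0xC.
P'2: 0xB ⊕ 0xF ⊕ 0x4 = 0x0.
P'3: 0xB ⊕ 0xB ⊕ 0xB = 0xB.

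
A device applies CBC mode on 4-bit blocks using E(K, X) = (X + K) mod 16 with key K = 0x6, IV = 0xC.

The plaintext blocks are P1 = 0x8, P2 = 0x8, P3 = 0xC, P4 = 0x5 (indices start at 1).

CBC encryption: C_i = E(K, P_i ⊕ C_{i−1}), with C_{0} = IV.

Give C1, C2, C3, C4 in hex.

C1: P1 ⊕ 0xC = 0x4; E(K, 0x4) = 0xA.
C2: P2 ⊕ 0xA = 0x2; E(K, 0x2) = 0x8.
C3: P3 ⊕ 0x8 = 0x4; E(K, 0x4) = 0xA.
C4: P4 ⊕ 0xA = 0xF; E(K, 0xF) = 0x5.

C1 = 0xA, C2 = 0x8, C3 = 0xA, C4 = 0x5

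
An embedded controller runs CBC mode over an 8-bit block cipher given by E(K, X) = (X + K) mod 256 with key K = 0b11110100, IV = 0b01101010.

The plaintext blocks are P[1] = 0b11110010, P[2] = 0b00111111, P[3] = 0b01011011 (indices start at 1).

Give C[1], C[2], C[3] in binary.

CBC encryption: C_i = E(K, P_i ⊕ C_{i−1}), with C_{0} = IV.
C[1]: P[1] ⊕ 0b01101010 = 0b10011000; E(K, 0b10011000) = 0b10001100.
C[2]: P[2] ⊕ 0b10001100 = 0b10110011; E(K, 0b10110011) = 0b10100111.
C[3]: P[3] ⊕ 0b10100111 = 0b11111100; E(K, 0b11111100) = 0b11110000.

C[1] = 0b10001100, C[2] = 0b10100111, C[3] = 0b11110000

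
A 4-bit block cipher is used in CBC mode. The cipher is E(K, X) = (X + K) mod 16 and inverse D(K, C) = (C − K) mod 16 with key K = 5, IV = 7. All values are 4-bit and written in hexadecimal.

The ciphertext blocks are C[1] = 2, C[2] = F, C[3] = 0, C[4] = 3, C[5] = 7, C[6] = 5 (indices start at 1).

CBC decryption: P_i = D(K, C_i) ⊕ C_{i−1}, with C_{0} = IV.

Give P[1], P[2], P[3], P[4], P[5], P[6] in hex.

P[1]: D(K, 2) = D; D ⊕ 7 = A.
P[2]: D(K, F) = A; A ⊕ 2 = 8.
P[3]: D(K, 0) = B; B ⊕ F = 4.
P[4]: D(K, 3) = E; E ⊕ 0 = E.
P[5]: D(K, 7) = 2; 2 ⊕ 3 = 1.
P[6]: D(K, 5) = 0; 0 ⊕ 7 = 7.

P[1] = A, P[2] = 8, P[3] = 4, P[4] = E, P[5] = 1, P[6] = 7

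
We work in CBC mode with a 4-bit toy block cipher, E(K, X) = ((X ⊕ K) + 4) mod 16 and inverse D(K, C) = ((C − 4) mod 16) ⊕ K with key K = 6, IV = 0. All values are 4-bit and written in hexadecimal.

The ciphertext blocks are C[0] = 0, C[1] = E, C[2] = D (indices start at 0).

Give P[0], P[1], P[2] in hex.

CBC decryption: P_i = D(K, C_i) ⊕ C_{i−1}, with C_{−1} = IV.
P[0]: D(K, 0) = A; A ⊕ 0 = A.
P[1]: D(K, E) = C; C ⊕ 0 = C.
P[2]: D(K, D) = F; F ⊕ E = 1.

P[0] = A, P[1] = C, P[2] = 1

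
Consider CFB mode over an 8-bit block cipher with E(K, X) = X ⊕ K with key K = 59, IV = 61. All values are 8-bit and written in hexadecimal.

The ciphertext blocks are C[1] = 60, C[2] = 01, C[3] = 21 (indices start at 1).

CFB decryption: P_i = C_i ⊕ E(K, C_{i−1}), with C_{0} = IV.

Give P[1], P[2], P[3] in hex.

P[1] = 58, P[2] = 38, P[3] = 79

P[1]: E(K, 61) = 38; 60 ⊕ 38 = 58.
P[2]: E(K, 60) = 39; 01 ⊕ 39 = 38.
P[3]: E(K, 01) = 58; 21 ⊕ 58 = 79.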